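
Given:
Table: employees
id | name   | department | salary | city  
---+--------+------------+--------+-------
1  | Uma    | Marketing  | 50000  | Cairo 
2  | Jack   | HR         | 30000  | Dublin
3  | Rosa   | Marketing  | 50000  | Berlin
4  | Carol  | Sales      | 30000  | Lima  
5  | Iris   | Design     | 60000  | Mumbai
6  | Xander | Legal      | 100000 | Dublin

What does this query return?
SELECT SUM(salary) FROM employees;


SUM(salary) = 50000 + 30000 + 50000 + 30000 + 60000 + 100000 = 320000

320000


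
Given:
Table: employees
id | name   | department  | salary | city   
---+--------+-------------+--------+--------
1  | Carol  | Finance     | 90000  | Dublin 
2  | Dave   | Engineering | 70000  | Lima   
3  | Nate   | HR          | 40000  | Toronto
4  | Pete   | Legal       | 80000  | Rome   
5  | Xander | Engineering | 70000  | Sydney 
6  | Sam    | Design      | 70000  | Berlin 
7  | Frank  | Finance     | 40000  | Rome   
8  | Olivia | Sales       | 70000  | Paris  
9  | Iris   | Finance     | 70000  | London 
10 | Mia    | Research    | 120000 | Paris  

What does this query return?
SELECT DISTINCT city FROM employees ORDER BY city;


All 'city' values (row order): Dublin, Lima, Toronto, Rome, Sydney, Berlin, Rome, Paris, London, Paris
Removing duplicates leaves 8 unique value(s).

8 values:
Berlin
Dublin
Lima
London
Paris
Rome
Sydney
Toronto


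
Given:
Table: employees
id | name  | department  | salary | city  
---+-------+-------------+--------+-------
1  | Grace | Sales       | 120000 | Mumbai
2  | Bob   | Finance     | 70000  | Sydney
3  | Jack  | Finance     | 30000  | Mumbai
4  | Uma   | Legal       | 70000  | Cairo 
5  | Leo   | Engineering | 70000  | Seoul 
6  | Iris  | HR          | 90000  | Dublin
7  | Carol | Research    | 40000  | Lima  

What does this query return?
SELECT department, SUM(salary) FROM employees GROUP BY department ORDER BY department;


Summing salary within each department:
  Engineering: 70000 = 70000
  Finance: 70000 + 30000 = 100000
  HR: 90000 = 90000
  Legal: 70000 = 70000
  Research: 40000 = 40000
  Sales: 120000 = 120000


6 groups:
Engineering, 70000
Finance, 100000
HR, 90000
Legal, 70000
Research, 40000
Sales, 120000


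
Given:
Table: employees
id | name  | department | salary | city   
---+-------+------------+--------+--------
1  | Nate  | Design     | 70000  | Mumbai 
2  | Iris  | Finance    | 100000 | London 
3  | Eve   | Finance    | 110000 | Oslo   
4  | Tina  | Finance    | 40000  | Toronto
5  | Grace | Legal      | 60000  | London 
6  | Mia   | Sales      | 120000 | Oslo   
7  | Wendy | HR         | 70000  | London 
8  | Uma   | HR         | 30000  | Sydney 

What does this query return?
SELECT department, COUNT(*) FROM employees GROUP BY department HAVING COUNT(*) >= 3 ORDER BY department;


Groups with count >= 3:
  Finance: 3 -> PASS
  Design: 1 -> filtered out
  HR: 2 -> filtered out
  Legal: 1 -> filtered out
  Sales: 1 -> filtered out


1 groups:
Finance, 3


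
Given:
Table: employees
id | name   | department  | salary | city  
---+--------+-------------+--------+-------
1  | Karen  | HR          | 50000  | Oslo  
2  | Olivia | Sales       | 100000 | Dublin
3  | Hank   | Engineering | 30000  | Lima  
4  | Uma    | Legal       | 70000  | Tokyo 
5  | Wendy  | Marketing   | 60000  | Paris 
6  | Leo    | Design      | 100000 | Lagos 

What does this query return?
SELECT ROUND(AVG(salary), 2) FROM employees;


SUM(salary) = 410000
COUNT = 6
ROUND(AVG, 2) = ROUND(410000 / 6, 2) = 68333.33

68333.33


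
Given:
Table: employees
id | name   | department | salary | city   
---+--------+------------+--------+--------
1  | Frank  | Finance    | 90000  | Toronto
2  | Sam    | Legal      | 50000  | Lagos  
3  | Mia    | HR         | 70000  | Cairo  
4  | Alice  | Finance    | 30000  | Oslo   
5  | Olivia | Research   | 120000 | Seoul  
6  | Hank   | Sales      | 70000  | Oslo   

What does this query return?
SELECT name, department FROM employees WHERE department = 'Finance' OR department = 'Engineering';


Filtering: department = 'Finance' OR 'Engineering'
Matching: 2 rows

2 rows:
Frank, Finance
Alice, Finance


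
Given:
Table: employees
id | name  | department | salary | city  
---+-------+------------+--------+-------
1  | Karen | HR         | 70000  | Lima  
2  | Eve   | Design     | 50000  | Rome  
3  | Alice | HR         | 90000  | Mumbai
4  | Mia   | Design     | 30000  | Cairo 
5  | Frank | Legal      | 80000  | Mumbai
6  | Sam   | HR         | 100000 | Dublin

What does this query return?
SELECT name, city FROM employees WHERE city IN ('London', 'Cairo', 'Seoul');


Filtering: city IN ('London', 'Cairo', 'Seoul')
Matching: 1 rows

1 rows:
Mia, Cairo


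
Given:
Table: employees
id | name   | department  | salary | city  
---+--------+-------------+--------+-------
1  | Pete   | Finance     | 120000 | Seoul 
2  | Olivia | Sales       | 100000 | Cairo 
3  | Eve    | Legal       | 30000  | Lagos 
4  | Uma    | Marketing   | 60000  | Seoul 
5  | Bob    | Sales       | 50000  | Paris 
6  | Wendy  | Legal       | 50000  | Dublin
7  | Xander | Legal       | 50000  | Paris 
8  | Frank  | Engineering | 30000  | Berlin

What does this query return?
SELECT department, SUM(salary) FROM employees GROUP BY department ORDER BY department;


Summing salary within each department:
  Engineering: 30000 = 30000
  Finance: 120000 = 120000
  Legal: 30000 + 50000 + 50000 = 130000
  Marketing: 60000 = 60000
  Sales: 100000 + 50000 = 150000


5 groups:
Engineering, 30000
Finance, 120000
Legal, 130000
Marketing, 60000
Sales, 150000


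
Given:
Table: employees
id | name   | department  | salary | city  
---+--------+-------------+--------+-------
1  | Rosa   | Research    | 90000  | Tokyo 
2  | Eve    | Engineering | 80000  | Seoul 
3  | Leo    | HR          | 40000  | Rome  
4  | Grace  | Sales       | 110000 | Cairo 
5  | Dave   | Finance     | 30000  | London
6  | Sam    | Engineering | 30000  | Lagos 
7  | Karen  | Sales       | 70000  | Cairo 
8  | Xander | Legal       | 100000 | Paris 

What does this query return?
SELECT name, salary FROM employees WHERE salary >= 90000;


Filtering: salary >= 90000
Matching: 3 rows

3 rows:
Rosa, 90000
Grace, 110000
Xander, 100000


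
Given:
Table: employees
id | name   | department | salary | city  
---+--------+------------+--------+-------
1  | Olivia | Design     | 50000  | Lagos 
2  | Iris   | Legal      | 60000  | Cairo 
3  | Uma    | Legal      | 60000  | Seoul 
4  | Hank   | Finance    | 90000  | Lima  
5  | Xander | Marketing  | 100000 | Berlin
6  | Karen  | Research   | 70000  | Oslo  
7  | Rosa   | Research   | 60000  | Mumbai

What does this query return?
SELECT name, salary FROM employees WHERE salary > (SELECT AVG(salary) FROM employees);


Subquery: AVG(salary) = 70000.0
Filtering: salary > 70000.0
  Hank (90000) -> MATCH
  Xander (100000) -> MATCH


2 rows:
Hank, 90000
Xander, 100000


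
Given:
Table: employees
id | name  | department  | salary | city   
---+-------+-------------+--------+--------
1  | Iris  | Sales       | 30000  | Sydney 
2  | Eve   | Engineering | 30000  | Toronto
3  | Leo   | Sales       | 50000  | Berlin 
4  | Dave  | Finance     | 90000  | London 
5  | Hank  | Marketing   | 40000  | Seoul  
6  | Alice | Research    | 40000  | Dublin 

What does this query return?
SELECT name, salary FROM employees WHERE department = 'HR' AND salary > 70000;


Filtering: department = 'HR' AND salary > 70000
Matching: 0 rows

Empty result set (0 rows)


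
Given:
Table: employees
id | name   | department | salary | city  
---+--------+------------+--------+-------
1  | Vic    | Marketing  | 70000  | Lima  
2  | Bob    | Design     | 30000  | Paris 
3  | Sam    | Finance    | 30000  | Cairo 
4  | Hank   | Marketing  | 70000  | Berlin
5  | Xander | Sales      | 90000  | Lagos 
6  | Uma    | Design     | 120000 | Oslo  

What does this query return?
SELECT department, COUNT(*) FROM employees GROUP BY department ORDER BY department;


Assigning each row to its department group:
  Vic -> Marketing
  Bob -> Design
  Sam -> Finance
  Hank -> Marketing
  Xander -> Sales
  Uma -> Design


4 groups:
Design, 2
Finance, 1
Marketing, 2
Sales, 1


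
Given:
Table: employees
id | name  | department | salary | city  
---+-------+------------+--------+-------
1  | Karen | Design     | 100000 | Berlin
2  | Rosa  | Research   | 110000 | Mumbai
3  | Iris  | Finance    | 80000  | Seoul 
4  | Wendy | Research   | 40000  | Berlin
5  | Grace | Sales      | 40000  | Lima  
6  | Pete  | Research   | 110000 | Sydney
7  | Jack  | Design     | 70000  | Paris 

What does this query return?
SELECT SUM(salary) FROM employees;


SUM(salary) = 100000 + 110000 + 80000 + 40000 + 40000 + 110000 + 70000 = 550000

550000


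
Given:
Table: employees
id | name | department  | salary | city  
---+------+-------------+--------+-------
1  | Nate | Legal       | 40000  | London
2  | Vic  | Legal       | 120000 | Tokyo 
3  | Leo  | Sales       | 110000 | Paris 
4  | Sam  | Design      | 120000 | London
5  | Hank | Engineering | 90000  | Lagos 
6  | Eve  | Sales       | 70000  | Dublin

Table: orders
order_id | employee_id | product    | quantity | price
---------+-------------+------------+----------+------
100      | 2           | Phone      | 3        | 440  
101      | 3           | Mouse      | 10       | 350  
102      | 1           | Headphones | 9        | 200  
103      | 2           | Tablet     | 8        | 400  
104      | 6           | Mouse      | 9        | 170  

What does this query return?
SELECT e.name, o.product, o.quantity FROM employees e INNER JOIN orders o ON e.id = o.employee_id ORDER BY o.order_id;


Joining employees.id = orders.employee_id:
  employee Vic (id=2) -> order Phone
  employee Leo (id=3) -> order Mouse
  employee Nate (id=1) -> order Headphones
  employee Vic (id=2) -> order Tablet
  employee Eve (id=6) -> order Mouse


5 rows:
Vic, Phone, 3
Leo, Mouse, 10
Nate, Headphones, 9
Vic, Tablet, 8
Eve, Mouse, 9


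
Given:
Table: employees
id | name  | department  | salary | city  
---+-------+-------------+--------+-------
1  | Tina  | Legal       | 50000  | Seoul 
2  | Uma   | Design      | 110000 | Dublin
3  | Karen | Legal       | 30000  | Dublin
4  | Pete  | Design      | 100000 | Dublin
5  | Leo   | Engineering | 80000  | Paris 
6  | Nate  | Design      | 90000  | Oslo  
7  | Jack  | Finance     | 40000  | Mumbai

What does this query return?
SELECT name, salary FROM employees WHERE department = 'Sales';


Filtering: department = 'Sales'
Matching rows: 0

Empty result set (0 rows)


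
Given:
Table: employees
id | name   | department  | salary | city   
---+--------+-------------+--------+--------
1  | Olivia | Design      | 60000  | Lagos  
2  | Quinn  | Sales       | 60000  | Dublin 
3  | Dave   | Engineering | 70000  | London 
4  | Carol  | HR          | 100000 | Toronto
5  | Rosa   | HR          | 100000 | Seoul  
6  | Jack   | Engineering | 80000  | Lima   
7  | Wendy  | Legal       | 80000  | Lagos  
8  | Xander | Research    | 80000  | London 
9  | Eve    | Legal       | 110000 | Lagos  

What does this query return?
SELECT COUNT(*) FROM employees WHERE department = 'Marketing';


Counting rows where department = 'Marketing'


0


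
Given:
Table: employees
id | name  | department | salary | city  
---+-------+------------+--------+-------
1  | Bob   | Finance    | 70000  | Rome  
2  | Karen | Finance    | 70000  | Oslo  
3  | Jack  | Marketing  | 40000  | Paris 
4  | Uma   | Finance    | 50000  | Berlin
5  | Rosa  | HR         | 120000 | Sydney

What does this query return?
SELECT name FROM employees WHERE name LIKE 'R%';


LIKE 'R%' matches names starting with 'R'
Matching: 1

1 rows:
Rosa


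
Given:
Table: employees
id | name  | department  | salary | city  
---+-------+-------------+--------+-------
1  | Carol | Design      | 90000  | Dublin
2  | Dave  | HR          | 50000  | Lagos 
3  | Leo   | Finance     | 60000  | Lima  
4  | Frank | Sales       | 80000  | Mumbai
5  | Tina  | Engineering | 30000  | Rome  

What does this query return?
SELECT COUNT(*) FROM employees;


COUNT(*) counts all rows

5


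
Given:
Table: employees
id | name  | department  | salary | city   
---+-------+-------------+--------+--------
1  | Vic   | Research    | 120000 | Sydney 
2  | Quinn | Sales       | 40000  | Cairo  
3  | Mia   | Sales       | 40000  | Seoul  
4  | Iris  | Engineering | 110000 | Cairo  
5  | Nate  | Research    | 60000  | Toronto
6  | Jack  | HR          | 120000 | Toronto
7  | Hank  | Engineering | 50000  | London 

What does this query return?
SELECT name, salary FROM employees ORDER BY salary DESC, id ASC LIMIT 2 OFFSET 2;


Sort by salary DESC (id ASC tiebreak), then skip 2 and take 2
Rows 3 through 4

2 rows:
Iris, 110000
Nate, 60000


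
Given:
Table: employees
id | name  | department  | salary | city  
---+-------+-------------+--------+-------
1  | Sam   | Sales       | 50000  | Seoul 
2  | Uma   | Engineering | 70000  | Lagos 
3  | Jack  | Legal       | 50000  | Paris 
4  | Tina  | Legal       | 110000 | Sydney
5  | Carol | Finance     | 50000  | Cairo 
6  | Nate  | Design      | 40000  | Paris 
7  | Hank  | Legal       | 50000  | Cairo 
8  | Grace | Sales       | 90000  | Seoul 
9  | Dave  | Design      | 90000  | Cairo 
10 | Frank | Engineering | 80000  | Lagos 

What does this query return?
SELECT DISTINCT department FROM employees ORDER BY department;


All 'department' values (row order): Sales, Engineering, Legal, Legal, Finance, Design, Legal, Sales, Design, Engineering
Removing duplicates leaves 5 unique value(s).

5 values:
Design
Engineering
Finance
Legal
Sales


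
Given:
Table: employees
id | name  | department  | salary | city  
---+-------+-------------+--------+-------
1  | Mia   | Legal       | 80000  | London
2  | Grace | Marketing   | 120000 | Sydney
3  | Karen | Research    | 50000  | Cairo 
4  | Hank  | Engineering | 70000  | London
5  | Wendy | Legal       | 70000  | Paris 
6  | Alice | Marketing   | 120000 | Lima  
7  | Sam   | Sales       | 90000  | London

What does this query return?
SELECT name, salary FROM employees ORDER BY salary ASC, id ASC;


Sorting by salary ASC, then id ASC for ties

7 rows:
Karen, 50000
Hank, 70000
Wendy, 70000
Mia, 80000
Sam, 90000
Grace, 120000
Alice, 120000


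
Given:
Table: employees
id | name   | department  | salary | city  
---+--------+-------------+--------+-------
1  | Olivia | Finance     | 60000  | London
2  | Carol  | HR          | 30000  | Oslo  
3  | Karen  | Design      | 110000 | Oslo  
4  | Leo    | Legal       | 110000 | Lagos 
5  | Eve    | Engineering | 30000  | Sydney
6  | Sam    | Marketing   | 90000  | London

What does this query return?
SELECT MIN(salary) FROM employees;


Salaries: 60000, 30000, 110000, 110000, 30000, 90000
MIN = 30000

30000


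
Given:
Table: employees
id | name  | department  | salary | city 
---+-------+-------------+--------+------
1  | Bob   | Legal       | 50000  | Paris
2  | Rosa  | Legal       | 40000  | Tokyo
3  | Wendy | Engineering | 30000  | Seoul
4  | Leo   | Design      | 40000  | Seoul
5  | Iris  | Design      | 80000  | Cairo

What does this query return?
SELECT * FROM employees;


SELECT * returns all 5 rows with all columns

5 rows:
1, Bob, Legal, 50000, Paris
2, Rosa, Legal, 40000, Tokyo
3, Wendy, Engineering, 30000, Seoul
4, Leo, Design, 40000, Seoul
5, Iris, Design, 80000, Cairo


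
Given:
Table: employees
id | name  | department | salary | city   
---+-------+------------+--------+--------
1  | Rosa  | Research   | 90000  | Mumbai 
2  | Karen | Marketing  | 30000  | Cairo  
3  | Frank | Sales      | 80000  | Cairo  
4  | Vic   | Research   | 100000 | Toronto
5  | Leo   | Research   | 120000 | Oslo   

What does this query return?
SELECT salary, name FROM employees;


Projecting columns: salary, name

5 rows:
90000, Rosa
30000, Karen
80000, Frank
100000, Vic
120000, Leo


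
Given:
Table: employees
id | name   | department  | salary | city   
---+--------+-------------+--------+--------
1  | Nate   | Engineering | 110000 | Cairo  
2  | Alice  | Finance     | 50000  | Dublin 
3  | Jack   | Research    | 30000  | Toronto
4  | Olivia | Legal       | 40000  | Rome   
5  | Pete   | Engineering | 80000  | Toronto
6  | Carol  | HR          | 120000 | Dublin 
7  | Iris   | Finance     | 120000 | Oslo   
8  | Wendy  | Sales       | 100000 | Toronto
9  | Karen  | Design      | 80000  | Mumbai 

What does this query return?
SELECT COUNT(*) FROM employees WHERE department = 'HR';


Counting rows where department = 'HR'
  Carol -> MATCH


1


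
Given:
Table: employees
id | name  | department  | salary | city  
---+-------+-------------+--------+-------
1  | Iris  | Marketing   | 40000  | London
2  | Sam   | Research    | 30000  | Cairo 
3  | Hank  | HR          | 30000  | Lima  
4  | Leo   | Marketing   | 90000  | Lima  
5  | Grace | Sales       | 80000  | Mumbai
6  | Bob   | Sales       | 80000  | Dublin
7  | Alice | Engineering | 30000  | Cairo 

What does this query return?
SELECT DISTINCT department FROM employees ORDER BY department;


All 'department' values (row order): Marketing, Research, HR, Marketing, Sales, Sales, Engineering
Removing duplicates leaves 5 unique value(s).

5 values:
Engineering
HR
Marketing
Research
Sales


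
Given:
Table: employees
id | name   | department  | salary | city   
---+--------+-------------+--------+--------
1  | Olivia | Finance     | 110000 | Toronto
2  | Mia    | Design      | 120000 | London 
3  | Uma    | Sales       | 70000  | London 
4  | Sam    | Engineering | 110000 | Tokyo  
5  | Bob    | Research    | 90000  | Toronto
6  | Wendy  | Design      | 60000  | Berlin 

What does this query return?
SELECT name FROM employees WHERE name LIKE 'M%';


LIKE 'M%' matches names starting with 'M'
Matching: 1

1 rows:
Mia


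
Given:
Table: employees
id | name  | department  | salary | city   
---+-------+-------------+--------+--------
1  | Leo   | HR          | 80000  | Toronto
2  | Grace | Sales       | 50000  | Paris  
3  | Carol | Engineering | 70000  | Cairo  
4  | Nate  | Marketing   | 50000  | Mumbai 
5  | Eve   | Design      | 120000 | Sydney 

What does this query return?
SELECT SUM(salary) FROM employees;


SUM(salary) = 80000 + 50000 + 70000 + 50000 + 120000 = 370000

370000


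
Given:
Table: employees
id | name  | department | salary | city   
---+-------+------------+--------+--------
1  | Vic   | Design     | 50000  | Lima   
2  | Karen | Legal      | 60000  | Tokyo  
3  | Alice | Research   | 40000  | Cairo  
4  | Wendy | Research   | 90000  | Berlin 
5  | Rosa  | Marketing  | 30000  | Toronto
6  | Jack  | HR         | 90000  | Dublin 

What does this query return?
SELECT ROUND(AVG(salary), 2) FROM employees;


SUM(salary) = 360000
COUNT = 6
ROUND(AVG, 2) = ROUND(360000 / 6, 2) = 60000.0

60000.0


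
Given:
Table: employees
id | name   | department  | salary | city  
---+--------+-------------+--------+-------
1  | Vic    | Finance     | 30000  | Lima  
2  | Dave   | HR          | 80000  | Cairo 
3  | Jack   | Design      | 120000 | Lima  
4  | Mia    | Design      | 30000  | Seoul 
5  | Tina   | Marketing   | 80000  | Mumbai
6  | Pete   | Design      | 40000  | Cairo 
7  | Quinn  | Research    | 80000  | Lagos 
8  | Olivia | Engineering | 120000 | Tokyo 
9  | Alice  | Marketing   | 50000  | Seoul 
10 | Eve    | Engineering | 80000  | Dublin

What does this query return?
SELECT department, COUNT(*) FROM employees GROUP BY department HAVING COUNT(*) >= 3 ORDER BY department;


Groups with count >= 3:
  Design: 3 -> PASS
  Engineering: 2 -> filtered out
  Finance: 1 -> filtered out
  HR: 1 -> filtered out
  Marketing: 2 -> filtered out
  Research: 1 -> filtered out


1 groups:
Design, 3


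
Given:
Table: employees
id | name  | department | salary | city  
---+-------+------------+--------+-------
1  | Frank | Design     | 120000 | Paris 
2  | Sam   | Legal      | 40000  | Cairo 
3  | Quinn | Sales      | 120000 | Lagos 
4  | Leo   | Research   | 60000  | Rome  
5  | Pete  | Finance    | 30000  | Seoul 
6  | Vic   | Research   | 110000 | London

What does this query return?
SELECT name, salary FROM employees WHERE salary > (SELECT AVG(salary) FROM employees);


Subquery: AVG(salary) = 80000.0
Filtering: salary > 80000.0
  Frank (120000) -> MATCH
  Quinn (120000) -> MATCH
  Vic (110000) -> MATCH


3 rows:
Frank, 120000
Quinn, 120000
Vic, 110000


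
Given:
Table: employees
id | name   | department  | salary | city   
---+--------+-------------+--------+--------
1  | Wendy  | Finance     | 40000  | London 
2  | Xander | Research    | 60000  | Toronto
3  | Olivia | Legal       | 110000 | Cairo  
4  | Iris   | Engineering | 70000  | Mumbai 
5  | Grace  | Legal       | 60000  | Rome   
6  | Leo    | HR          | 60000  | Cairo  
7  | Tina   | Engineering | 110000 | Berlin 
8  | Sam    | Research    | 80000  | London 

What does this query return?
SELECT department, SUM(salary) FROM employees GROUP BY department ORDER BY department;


Summing salary within each department:
  Engineering: 70000 + 110000 = 180000
  Finance: 40000 = 40000
  HR: 60000 = 60000
  Legal: 110000 + 60000 = 170000
  Research: 60000 + 80000 = 140000


5 groups:
Engineering, 180000
Finance, 40000
HR, 60000
Legal, 170000
Research, 140000


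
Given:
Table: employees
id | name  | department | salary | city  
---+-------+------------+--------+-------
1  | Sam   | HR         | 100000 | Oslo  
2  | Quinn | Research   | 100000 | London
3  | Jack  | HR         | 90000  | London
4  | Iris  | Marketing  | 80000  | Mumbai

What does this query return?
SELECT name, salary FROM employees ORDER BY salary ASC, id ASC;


Sorting by salary ASC, then id ASC for ties

4 rows:
Iris, 80000
Jack, 90000
Sam, 100000
Quinn, 100000


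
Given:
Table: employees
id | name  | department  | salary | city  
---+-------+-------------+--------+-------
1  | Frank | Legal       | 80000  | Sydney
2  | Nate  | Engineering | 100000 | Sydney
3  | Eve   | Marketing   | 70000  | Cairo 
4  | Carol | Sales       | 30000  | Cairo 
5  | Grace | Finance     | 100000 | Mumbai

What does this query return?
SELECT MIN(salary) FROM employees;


Salaries: 80000, 100000, 70000, 30000, 100000
MIN = 30000

30000


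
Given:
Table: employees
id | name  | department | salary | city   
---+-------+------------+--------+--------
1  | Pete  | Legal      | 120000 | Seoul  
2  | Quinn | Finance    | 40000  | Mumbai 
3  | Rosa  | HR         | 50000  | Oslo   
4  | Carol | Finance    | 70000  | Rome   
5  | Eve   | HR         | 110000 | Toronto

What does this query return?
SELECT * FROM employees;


SELECT * returns all 5 rows with all columns

5 rows:
1, Pete, Legal, 120000, Seoul
2, Quinn, Finance, 40000, Mumbai
3, Rosa, HR, 50000, Oslo
4, Carol, Finance, 70000, Rome
5, Eve, HR, 110000, Toronto


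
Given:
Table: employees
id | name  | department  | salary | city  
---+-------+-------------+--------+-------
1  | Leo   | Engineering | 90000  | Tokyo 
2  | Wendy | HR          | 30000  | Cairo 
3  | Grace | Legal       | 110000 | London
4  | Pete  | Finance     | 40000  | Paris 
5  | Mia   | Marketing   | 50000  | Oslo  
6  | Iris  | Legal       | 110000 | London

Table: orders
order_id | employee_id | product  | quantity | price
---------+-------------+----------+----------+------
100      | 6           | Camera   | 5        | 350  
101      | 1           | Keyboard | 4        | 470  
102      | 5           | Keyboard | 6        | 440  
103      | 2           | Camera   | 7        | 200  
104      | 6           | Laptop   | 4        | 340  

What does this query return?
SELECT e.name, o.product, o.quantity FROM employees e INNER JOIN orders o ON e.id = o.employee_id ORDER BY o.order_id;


Joining employees.id = orders.employee_id:
  employee Iris (id=6) -> order Camera
  employee Leo (id=1) -> order Keyboard
  employee Mia (id=5) -> order Keyboard
  employee Wendy (id=2) -> order Camera
  employee Iris (id=6) -> order Laptop


5 rows:
Iris, Camera, 5
Leo, Keyboard, 4
Mia, Keyboard, 6
Wendy, Camera, 7
Iris, Laptop, 4


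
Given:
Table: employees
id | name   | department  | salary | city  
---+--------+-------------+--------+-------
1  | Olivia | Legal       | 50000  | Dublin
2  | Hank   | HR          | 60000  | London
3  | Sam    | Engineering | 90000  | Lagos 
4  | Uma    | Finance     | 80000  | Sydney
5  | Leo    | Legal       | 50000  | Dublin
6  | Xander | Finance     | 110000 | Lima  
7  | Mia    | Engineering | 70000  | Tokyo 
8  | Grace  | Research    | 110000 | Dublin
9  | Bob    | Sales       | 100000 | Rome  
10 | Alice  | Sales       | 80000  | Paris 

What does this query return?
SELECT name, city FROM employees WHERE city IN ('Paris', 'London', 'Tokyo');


Filtering: city IN ('Paris', 'London', 'Tokyo')
Matching: 3 rows

3 rows:
Hank, London
Mia, Tokyo
Alice, Paris


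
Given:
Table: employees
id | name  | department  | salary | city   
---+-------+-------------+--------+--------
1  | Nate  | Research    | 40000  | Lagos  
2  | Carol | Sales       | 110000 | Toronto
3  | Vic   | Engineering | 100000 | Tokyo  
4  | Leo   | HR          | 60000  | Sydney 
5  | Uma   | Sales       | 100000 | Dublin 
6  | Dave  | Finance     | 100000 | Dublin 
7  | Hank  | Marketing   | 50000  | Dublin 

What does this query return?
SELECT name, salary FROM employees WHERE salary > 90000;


Filtering: salary > 90000
Matching: 4 rows

4 rows:
Carol, 110000
Vic, 100000
Uma, 100000
Dave, 100000


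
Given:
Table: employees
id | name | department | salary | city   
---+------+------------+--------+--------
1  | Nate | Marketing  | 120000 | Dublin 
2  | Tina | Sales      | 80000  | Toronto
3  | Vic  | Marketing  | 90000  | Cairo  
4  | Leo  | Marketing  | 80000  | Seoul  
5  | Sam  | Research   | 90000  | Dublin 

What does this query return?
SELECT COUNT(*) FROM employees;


COUNT(*) counts all rows

5


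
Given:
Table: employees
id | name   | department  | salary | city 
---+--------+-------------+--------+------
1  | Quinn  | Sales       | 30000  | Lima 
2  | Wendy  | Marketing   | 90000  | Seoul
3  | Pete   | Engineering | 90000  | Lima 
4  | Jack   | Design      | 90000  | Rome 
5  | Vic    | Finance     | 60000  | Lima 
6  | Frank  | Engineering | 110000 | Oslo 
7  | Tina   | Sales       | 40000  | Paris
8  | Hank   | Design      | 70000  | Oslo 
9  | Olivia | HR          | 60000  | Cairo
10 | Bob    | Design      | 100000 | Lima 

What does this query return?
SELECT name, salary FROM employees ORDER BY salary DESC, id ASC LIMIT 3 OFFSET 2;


Sort by salary DESC (id ASC tiebreak), then skip 2 and take 3
Rows 3 through 5

3 rows:
Wendy, 90000
Pete, 90000
Jack, 90000


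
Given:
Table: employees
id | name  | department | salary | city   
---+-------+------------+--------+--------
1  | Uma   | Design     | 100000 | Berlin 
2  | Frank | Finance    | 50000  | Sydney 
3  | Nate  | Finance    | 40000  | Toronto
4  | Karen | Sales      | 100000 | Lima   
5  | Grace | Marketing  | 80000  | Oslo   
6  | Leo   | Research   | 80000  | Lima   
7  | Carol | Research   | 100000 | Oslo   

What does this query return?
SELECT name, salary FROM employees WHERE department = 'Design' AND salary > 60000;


Filtering: department = 'Design' AND salary > 60000
Matching: 1 rows

1 rows:
Uma, 100000


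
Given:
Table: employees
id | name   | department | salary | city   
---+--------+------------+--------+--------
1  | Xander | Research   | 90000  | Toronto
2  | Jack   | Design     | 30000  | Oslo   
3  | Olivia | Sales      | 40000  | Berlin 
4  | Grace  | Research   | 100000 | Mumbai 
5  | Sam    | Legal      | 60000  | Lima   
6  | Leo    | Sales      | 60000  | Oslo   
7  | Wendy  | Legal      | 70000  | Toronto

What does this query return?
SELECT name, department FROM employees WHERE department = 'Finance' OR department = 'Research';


Filtering: department = 'Finance' OR 'Research'
Matching: 2 rows

2 rows:
Xander, Research
Grace, Research


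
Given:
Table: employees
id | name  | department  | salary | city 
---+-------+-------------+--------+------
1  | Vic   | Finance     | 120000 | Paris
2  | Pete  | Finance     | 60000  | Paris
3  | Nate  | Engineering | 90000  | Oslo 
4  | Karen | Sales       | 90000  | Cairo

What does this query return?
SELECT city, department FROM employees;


Projecting columns: city, department

4 rows:
Paris, Finance
Paris, Finance
Oslo, Engineering
Cairo, Sales


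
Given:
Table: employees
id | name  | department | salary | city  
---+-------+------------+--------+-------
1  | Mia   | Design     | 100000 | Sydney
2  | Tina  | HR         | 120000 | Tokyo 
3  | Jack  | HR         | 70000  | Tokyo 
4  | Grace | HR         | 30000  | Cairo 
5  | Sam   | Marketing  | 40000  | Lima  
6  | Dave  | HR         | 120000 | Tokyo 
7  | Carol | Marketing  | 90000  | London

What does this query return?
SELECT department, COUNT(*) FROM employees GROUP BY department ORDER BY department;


Assigning each row to its department group:
  Mia -> Design
  Tina -> HR
  Jack -> HR
  Grace -> HR
  Sam -> Marketing
  Dave -> HR
  Carol -> Marketing


3 groups:
Design, 1
HR, 4
Marketing, 2


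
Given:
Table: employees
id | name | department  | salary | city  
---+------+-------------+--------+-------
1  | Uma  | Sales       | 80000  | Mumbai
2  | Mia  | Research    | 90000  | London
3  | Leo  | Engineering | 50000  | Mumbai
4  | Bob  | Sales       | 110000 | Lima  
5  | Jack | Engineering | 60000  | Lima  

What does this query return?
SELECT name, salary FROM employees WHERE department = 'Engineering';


Filtering: department = 'Engineering'
Matching rows: 2

2 rows:
Leo, 50000
Jack, 60000


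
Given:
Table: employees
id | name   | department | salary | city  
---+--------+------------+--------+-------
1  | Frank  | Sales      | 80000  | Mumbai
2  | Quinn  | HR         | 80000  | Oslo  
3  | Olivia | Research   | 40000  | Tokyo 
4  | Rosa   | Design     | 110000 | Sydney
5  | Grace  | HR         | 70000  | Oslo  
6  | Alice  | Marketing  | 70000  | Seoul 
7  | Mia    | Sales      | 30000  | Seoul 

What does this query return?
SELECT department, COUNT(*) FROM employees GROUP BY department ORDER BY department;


Assigning each row to its department group:
  Frank -> Sales
  Quinn -> HR
  Olivia -> Research
  Rosa -> Design
  Grace -> HR
  Alice -> Marketing
  Mia -> Sales


5 groups:
Design, 1
HR, 2
Marketing, 1
Research, 1
Sales, 2


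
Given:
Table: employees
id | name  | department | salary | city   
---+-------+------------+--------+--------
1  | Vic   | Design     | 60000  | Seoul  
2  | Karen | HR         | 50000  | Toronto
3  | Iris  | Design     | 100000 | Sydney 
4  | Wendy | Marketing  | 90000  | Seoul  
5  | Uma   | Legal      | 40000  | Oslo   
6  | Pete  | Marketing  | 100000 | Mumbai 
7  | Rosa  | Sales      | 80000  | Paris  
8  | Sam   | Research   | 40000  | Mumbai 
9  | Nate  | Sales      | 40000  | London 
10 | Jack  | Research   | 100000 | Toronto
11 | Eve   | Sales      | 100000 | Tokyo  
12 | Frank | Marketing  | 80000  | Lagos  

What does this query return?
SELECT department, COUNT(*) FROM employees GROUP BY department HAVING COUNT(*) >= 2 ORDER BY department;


Groups with count >= 2:
  Design: 2 -> PASS
  Marketing: 3 -> PASS
  Research: 2 -> PASS
  Sales: 3 -> PASS
  HR: 1 -> filtered out
  Legal: 1 -> filtered out


4 groups:
Design, 2
Marketing, 3
Research, 2
Sales, 3


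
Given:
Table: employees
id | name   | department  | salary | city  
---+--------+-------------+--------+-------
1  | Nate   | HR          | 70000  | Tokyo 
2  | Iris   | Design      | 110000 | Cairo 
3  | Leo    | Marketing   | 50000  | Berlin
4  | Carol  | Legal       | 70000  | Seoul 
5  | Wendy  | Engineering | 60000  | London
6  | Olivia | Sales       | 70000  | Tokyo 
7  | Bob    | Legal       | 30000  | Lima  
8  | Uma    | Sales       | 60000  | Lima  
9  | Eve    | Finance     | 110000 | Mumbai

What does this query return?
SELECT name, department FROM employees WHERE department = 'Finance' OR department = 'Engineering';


Filtering: department = 'Finance' OR 'Engineering'
Matching: 2 rows

2 rows:
Wendy, Engineering
Eve, Finance


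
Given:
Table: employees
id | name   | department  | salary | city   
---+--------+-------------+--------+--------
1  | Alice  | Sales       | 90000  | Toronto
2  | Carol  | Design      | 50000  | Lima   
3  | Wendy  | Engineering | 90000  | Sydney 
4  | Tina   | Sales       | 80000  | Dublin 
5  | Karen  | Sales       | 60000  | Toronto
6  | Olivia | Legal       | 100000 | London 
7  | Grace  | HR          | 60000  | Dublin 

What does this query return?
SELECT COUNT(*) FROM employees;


COUNT(*) counts all rows

7


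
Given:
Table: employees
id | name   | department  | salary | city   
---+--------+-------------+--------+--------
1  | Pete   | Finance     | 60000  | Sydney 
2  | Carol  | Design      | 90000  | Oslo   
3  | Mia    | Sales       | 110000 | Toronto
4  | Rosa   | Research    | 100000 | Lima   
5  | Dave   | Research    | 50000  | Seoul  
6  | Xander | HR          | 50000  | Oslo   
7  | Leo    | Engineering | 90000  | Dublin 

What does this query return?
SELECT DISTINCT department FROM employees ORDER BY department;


All 'department' values (row order): Finance, Design, Sales, Research, Research, HR, Engineering
Removing duplicates leaves 6 unique value(s).

6 values:
Design
Engineering
Finance
HR
Research
Sales


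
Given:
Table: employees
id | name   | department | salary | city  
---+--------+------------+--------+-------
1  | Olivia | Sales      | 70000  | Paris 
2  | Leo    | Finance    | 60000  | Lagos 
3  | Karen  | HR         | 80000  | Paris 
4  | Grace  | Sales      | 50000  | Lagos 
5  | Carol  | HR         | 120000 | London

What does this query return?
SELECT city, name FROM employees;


Projecting columns: city, name

5 rows:
Paris, Olivia
Lagos, Leo
Paris, Karen
Lagos, Grace
London, Carol


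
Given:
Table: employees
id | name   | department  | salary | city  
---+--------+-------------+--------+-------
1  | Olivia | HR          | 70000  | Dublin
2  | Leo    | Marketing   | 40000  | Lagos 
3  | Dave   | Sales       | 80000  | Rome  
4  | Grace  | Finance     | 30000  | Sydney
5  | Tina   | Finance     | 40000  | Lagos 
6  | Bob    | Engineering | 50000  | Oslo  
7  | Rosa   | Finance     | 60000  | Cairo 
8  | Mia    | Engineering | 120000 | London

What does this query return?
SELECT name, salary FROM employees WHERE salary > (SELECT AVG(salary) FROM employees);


Subquery: AVG(salary) = 61250.0
Filtering: salary > 61250.0
  Olivia (70000) -> MATCH
  Dave (80000) -> MATCH
  Mia (120000) -> MATCH


3 rows:
Olivia, 70000
Dave, 80000
Mia, 120000


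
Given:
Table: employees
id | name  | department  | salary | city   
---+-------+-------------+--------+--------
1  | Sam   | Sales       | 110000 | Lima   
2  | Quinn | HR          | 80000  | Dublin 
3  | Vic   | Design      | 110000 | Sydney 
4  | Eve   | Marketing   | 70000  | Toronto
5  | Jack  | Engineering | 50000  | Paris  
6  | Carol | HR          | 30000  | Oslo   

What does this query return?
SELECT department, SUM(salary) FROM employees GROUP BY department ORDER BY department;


Summing salary within each department:
  Design: 110000 = 110000
  Engineering: 50000 = 50000
  HR: 80000 + 30000 = 110000
  Marketing: 70000 = 70000
  Sales: 110000 = 110000


5 groups:
Design, 110000
Engineering, 50000
HR, 110000
Marketing, 70000
Sales, 110000


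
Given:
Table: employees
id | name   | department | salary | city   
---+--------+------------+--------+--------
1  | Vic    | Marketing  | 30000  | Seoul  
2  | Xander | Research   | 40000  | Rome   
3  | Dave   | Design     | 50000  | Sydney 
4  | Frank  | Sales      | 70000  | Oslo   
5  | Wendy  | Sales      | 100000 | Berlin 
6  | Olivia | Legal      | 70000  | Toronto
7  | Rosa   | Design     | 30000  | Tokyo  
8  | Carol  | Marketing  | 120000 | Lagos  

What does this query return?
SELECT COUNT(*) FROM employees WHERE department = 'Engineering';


Counting rows where department = 'Engineering'


0


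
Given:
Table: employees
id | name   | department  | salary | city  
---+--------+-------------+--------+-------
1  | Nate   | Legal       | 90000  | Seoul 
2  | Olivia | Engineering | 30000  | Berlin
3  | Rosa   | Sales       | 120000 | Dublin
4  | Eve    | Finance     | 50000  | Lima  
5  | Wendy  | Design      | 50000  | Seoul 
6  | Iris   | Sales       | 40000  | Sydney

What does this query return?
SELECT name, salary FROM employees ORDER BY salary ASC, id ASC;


Sorting by salary ASC, then id ASC for ties

6 rows:
Olivia, 30000
Iris, 40000
Eve, 50000
Wendy, 50000
Nate, 90000
Rosa, 120000


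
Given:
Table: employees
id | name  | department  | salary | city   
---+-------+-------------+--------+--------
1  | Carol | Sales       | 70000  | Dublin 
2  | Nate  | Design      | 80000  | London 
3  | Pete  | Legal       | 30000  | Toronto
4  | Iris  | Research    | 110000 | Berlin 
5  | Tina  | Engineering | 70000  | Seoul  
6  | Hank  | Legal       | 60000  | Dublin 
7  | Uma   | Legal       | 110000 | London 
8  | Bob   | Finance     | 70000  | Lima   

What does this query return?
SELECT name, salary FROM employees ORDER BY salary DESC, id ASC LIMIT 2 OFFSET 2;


Sort by salary DESC (id ASC tiebreak), then skip 2 and take 2
Rows 3 through 4

2 rows:
Nate, 80000
Carol, 70000


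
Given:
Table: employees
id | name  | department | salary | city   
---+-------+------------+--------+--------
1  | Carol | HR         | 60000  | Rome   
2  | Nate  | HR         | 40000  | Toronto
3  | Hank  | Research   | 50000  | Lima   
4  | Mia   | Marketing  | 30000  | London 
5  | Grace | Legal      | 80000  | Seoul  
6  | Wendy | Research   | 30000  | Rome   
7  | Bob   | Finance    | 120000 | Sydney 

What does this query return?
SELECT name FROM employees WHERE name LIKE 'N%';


LIKE 'N%' matches names starting with 'N'
Matching: 1

1 rows:
Nate


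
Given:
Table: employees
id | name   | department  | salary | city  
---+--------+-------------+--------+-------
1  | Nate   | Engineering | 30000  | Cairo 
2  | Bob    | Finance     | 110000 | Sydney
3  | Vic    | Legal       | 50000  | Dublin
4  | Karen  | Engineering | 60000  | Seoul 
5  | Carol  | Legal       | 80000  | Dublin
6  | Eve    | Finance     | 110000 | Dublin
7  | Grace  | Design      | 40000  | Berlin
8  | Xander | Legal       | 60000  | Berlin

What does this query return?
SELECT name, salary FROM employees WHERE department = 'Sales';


Filtering: department = 'Sales'
Matching rows: 0

Empty result set (0 rows)


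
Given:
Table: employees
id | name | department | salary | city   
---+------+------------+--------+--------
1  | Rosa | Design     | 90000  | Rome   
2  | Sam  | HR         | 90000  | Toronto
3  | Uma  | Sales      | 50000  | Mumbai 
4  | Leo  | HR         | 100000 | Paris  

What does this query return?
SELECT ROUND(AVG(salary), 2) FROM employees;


SUM(salary) = 330000
COUNT = 4
ROUND(AVG, 2) = ROUND(330000 / 4, 2) = 82500.0

82500.0


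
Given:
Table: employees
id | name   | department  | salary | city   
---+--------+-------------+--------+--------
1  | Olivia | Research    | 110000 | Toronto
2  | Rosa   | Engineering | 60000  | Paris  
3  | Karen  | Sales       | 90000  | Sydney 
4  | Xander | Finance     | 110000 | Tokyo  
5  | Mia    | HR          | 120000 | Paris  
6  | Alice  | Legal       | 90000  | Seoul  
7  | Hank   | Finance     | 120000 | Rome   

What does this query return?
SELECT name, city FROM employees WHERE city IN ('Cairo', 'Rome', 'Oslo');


Filtering: city IN ('Cairo', 'Rome', 'Oslo')
Matching: 1 rows

1 rows:
Hank, Rome


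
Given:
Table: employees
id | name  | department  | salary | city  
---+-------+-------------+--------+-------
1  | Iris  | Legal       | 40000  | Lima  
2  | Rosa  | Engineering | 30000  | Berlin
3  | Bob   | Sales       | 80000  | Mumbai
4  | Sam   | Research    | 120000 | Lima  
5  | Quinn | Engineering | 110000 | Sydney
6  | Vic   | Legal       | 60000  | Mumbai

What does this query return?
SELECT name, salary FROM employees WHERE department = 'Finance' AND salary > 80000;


Filtering: department = 'Finance' AND salary > 80000
Matching: 0 rows

Empty result set (0 rows)
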